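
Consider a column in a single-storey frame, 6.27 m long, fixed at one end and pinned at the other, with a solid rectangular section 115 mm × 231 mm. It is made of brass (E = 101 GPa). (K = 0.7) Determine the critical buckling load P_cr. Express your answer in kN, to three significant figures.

Buckling occurs about the weak axis: I_min = h·b³/12 with b = 115 mm (the shorter side).
I_min = 231×115³/12 = 2.928×10^7 mm⁴
I = 2.928×10^7 mm⁴ = 2.928×10^-5 m⁴
Effective length L_e = K·L = 0.7 × 6.27 = 4.389 m
P_cr = π²EI / L_e² = π² × 101×10⁹ × 2.928×10^-5 / 4.389² = 1.515×10^6 N

P_cr ≈ 1520 kN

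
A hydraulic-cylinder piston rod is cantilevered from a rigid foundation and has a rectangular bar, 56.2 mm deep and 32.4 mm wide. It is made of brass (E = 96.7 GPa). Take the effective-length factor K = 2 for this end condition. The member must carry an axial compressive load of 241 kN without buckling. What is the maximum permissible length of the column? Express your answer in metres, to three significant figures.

L_max ≈ 0.397 m

Buckling occurs about the weak axis: I_min = h·b³/12 with b = 32.4 mm (the shorter side).
I_min = 56.2×32.4³/12 = 1.593×10^5 mm⁴
I = 1.593×10^-7 m⁴
At the buckling limit P_cr = P = 2.410×10^5 N
From P_cr = π²EI/(K·L)²:  L = (1/K)·√(π²EI/P_cr) = (1/2)·√(π²×9.67×10^10×1.593×10^-7/2.410×10^5)
L = 0.397 m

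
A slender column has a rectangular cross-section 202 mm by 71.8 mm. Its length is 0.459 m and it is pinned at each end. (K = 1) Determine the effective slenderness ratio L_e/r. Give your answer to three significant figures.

For a rectangle r_min = b/√12 = 71.8/√12 = 20.73 mm
L_e = K·L = 1 × 0.459 m = 0.4590 m = 459.00 mm
λ = L_e / r_min = 459.00 / 20.73 = 22.1

λ ≈ 22.1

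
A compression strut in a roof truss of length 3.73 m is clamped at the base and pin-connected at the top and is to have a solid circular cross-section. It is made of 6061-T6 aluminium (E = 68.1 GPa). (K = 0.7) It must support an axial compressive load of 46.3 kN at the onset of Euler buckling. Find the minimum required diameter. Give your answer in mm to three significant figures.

L_e = K·L = 0.7 × 3.73 = 2.611 m
Required I = P_cr·L_e²/(π²E) = 4.630×10^4 × 2.611² / (π² × 6.81×10^10) = 4.696×10^-7 m⁴
I_req = 4.696×10^5 mm⁴
Solid circle: I = πd⁴/64  ⇒  d = (64I/π)^(1/4) = (64×4.696×10^5/π)^(1/4) = 55.6 mm

d ≈ 55.6 mm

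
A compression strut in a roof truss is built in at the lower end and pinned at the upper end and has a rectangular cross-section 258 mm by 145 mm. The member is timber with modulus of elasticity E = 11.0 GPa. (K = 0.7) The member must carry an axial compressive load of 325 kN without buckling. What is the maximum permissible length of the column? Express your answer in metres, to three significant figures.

Buckling occurs about the weak axis: I_min = h·b³/12 with b = 145 mm (the shorter side).
I_min = 258×145³/12 = 6.555×10^7 mm⁴
I = 6.555×10^-5 m⁴
At the buckling limit P_cr = P = 3.250×10^5 N
From P_cr = π²EI/(K·L)²:  L = (1/K)·√(π²EI/P_cr) = (1/0.7)·√(π²×1.10×10^10×6.555×10^-5/3.250×10^5)
L = 6.68 m

L_max ≈ 6.68 m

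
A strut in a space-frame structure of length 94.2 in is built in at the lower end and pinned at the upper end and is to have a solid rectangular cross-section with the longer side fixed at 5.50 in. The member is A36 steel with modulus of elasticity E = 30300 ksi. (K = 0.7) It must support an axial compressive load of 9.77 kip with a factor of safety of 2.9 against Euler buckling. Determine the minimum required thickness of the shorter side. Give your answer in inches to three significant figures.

b ≈ 0.965 in

Required P_cr = n·P = 2.9 × 9.77 = 28.33 kip
L_e = K·L = 0.7 × 94.2 = 65.94 in
Required I = P_cr·L_e²/(π²E) = 2.833×10^4 × 65.94² / (π² × 3.03×10^7) = 0.4120 in⁴
Rectangle, weak axis: I_min = h·b³/12 with h = 5.50 in fixed  ⇒  b = (12I/h)^(1/3) = 0.965 in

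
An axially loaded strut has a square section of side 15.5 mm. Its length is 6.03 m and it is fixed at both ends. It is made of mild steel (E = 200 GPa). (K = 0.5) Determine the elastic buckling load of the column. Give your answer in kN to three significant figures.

I = a⁴/12 = 15.5⁴/12 = 4.810×10^3 mm⁴
I = 4.810×10^3 mm⁴ = 4.810×10^-9 m⁴
Effective length L_e = K·L = 0.5 × 6.03 = 3.015 m
P_cr = π²EI / L_e² = π² × 200×10⁹ × 4.810×10^-9 / 3.015² = 1.044×10^3 N

P_cr ≈ 1.04 kN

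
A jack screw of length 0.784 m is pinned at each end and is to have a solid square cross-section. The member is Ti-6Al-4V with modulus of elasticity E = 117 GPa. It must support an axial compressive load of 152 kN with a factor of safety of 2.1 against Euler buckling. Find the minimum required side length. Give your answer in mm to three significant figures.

a ≈ 37.8 mm

Required P_cr = n·P = 2.1 × 152 = 319.2 kN
L_e = K·L = 1 × 0.784 = 0.7840 m
Required I = P_cr·L_e²/(π²E) = 3.192×10^5 × 0.7840² / (π² × 1.17×10^11) = 1.699×10^-7 m⁴
I_req = 1.699×10^5 mm⁴
Solid square: I = a⁴/12  ⇒  a = (12I)^(1/4) = (12×1.699×10^5)^(1/4) = 37.8 mm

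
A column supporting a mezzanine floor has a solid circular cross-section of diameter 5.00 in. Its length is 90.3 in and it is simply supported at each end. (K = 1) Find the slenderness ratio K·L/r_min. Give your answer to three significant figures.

For a solid circle r = d/4 = 5.00/4 = 1.250 in
L_e = K·L = 1 × 90.3 = 90.30 in
λ = L_e / r_min = 90.300 / 1.250 = 72.2

λ ≈ 72.2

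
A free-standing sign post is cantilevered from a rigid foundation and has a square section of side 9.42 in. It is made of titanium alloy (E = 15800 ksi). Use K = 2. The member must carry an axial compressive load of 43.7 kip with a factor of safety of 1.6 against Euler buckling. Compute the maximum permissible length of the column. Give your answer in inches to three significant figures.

I = a⁴/12 = 9.42⁴/12 = 656.2 in⁴
Required critical load P_cr = n·P = 1.6 × 43.7 = 69.92 kip = 6.992×10^4 lb
From P_cr = π²EI/(K·L)²:  L = (1/K)·√(π²EI/P_cr) = (1/2)·√(π²×1.58×10^7×656.2/6.992×10^4)
L = 605 in

L_max ≈ 605 in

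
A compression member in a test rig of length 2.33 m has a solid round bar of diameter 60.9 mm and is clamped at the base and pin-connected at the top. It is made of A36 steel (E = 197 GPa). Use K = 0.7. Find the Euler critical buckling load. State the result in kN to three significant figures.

P_cr ≈ 494 kN

I = πd⁴/64 = π×60.9⁴/64 = 6.752×10^5 mm⁴
I = 6.752×10^5 mm⁴ = 6.752×10^-7 m⁴
Effective length L_e = K·L = 0.7 × 2.33 = 1.631 m
P_cr = π²EI / L_e² = π² × 197×10⁹ × 6.752×10^-7 / 1.631² = 4.935×10^5 N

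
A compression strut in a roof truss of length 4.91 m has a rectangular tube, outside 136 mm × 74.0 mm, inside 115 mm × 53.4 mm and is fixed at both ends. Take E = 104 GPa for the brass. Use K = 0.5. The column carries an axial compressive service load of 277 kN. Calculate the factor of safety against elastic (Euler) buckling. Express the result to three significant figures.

n ≈ 1.93

Weak-axis I_min = (h_o·b_o³ − h_i·b_i³)/12 with b_o = 74.0, b_i = 53.40 mm (shorter outer/inner sides).
I_min = (136×74.0³ − 115.0×53.40³)/12 = 3.133×10^6 mm⁴
I = 3.133×10^6 mm⁴ = 3.133×10^-6 m⁴
Effective length L_e = K·L = 0.5 × 4.91 = 2.455 m
P_cr = π²EI / L_e² = π² × 104×10⁹ × 3.133×10^-6 / 2.455² = 5.336×10^5 N
Factor of safety n = P_cr / P = 533.61 / 277 = 1.93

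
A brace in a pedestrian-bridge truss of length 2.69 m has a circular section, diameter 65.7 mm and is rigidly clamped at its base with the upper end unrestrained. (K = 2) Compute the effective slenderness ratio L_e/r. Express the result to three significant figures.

I = πd⁴/64 = π×65.7⁴/64 = 9.146×10^5 mm⁴
A = 3.390×10^3 mm²;  r_min = √(I/A) = √(9.146×10^5/3.390×10^3) = 16.42 mm
L_e = K·L = 2 × 2.69 m = 5.380 m = 5380.0 mm
λ = L_e / r_min = 5380.0 / 16.42 = 328

λ ≈ 328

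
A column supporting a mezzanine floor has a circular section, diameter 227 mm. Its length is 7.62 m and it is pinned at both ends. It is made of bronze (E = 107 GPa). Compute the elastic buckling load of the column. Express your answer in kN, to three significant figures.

I = πd⁴/64 = π×227⁴/64 = 1.303×10^8 mm⁴
I = 1.303×10^8 mm⁴ = 1.303×10^-4 m⁴
Effective length L_e = K·L = 1 × 7.62 = 7.620 m
P_cr = π²EI / L_e² = π² × 107×10⁹ × 1.303×10^-4 / 7.620² = 2.371×10^6 N

P_cr ≈ 2370 kN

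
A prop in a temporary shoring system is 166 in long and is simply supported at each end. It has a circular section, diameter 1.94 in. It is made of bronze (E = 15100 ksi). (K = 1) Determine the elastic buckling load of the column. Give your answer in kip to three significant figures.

I = πd⁴/64 = π×1.94⁴/64 = 0.6953 in⁴
Effective length L_e = K·L = 1 × 166 = 166.0 in
P_cr = π²EI / L_e² = π² × 15100×10³ × 0.6953 / 166.0² = 3.760×10^3 lb

P_cr ≈ 3.76 kip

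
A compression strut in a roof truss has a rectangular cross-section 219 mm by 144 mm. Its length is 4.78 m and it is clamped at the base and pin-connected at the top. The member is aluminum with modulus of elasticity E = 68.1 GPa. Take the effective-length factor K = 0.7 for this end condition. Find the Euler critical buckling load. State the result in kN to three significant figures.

P_cr ≈ 3270 kN

Buckling occurs about the weak axis: I_min = h·b³/12 with b = 144 mm (the shorter side).
I_min = 219×144³/12 = 5.449×10^7 mm⁴
I = 5.449×10^7 mm⁴ = 5.449×10^-5 m⁴
Effective length L_e = K·L = 0.7 × 4.78 = 3.346 m
P_cr = π²EI / L_e² = π² × 68.1×10⁹ × 5.449×10^-5 / 3.346² = 3.271×10^6 N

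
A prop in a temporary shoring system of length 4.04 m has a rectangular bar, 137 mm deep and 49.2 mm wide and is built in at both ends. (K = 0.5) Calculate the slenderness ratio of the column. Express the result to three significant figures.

For a rectangle r_min = b/√12 = 49.2/√12 = 14.20 mm
L_e = K·L = 0.5 × 4.04 m = 2.020 m = 2020.0 mm
λ = L_e / r_min = 2020.0 / 14.20 = 142

λ ≈ 142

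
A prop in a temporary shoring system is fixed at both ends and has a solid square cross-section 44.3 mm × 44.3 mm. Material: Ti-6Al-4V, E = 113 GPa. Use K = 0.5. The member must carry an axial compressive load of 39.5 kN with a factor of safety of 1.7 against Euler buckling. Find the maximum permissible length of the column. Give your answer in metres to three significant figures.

I = a⁴/12 = 44.3⁴/12 = 3.209×10^5 mm⁴
I = 3.209×10^-7 m⁴
Required critical load P_cr = n·P = 1.7 × 39.5 = 67.15 kN = 6.715×10^4 N
From P_cr = π²EI/(K·L)²:  L = (1/K)·√(π²EI/P_cr) = (1/0.5)·√(π²×1.13×10^11×3.209×10^-7/6.715×10^4)
L = 4.62 m

L_max ≈ 4.62 m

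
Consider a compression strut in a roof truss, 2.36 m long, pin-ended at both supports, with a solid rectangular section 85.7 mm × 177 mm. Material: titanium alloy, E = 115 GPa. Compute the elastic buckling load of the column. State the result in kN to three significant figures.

P_cr ≈ 1890 kN

Buckling occurs about the weak axis: I_min = h·b³/12 with b = 85.7 mm (the shorter side).
I_min = 177×85.7³/12 = 9.284×10^6 mm⁴
I = 9.284×10^6 mm⁴ = 9.284×10^-6 m⁴
Effective length L_e = K·L = 1 × 2.36 = 2.360 m
P_cr = π²EI / L_e² = π² × 115×10⁹ × 9.284×10^-6 / 2.360² = 1.892×10^6 N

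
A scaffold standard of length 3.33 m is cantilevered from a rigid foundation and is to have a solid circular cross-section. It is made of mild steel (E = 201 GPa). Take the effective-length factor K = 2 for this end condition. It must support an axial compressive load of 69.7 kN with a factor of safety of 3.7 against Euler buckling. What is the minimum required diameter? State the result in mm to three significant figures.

d ≈ 104 mm

Required P_cr = n·P = 3.7 × 69.7 = 257.9 kN
L_e = K·L = 2 × 3.33 = 6.660 m
Required I = P_cr·L_e²/(π²E) = 2.579×10^5 × 6.660² / (π² × 2.01×10^11) = 5.766×10^-6 m⁴
I_req = 5.766×10^6 mm⁴
Solid circle: I = πd⁴/64  ⇒  d = (64I/π)^(1/4) = (64×5.766×10^6/π)^(1/4) = 104 mm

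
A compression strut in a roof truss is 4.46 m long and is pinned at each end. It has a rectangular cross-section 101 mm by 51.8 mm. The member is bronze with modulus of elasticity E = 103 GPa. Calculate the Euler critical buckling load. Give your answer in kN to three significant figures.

P_cr ≈ 59.8 kN

Buckling occurs about the weak axis: I_min = h·b³/12 with b = 51.8 mm (the shorter side).
I_min = 101×51.8³/12 = 1.170×10^6 mm⁴
I = 1.170×10^6 mm⁴ = 1.170×10^-6 m⁴
Effective length L_e = K·L = 1 × 4.46 = 4.460 m
P_cr = π²EI / L_e² = π² × 103×10⁹ × 1.170×10^-6 / 4.460² = 5.979×10^4 N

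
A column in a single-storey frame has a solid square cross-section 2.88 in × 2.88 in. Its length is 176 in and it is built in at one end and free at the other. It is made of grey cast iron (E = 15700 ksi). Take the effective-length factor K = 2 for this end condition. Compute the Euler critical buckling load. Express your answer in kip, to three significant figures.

P_cr ≈ 7.17 kip

I = a⁴/12 = 2.88⁴/12 = 5.733 in⁴
Effective length L_e = K·L = 2 × 176 = 352.0 in
P_cr = π²EI / L_e² = π² × 15700×10³ × 5.733 / 352.0² = 7.170×10^3 lb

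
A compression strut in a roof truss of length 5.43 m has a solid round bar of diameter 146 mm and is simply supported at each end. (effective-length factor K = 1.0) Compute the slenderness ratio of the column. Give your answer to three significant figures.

For a solid circle r = d/4 = 146/4 = 36.50 mm
L_e = K·L = 1 × 5.43 m = 5.430 m = 5430.0 mm
λ = L_e / r_min = 5430.0 / 36.50 = 149

λ ≈ 149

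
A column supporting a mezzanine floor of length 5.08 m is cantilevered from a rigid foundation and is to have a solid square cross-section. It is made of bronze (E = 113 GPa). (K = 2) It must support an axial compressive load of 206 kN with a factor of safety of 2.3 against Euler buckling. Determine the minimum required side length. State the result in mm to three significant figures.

Required P_cr = n·P = 2.3 × 206 = 473.8 kN
L_e = K·L = 2 × 5.08 = 10.16 m
Required I = P_cr·L_e²/(π²E) = 4.738×10^5 × 10.16² / (π² × 1.13×10^11) = 4.385×10^-5 m⁴
I_req = 4.385×10^7 mm⁴
Solid square: I = a⁴/12  ⇒  a = (12I)^(1/4) = (12×4.385×10^7)^(1/4) = 151 mm

a ≈ 151 mm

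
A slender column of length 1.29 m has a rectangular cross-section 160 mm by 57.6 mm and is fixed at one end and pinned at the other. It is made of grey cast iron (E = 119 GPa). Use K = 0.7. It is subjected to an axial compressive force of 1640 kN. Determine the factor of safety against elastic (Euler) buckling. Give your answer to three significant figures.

n ≈ 2.24

Buckling occurs about the weak axis: I_min = h·b³/12 with b = 57.6 mm (the shorter side).
I_min = 160×57.6³/12 = 2.548×10^6 mm⁴
I = 2.548×10^6 mm⁴ = 2.548×10^-6 m⁴
Effective length L_e = K·L = 0.7 × 1.29 = 0.9030 m
P_cr = π²EI / L_e² = π² × 119×10⁹ × 2.548×10^-6 / 0.9030² = 3.670×10^6 N
Factor of safety n = P_cr / P = 3670.1 / 1640 = 2.24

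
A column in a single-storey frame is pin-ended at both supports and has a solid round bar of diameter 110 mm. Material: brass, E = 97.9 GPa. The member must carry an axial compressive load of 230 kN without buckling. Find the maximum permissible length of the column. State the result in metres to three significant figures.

I = πd⁴/64 = π×110⁴/64 = 7.187×10^6 mm⁴
I = 7.187×10^-6 m⁴
At the buckling limit P_cr = P = 2.300×10^5 N
From P_cr = π²EI/(K·L)²:  L = (1/K)·√(π²EI/P_cr) = (1/1)·√(π²×9.79×10^10×7.187×10^-6/2.300×10^5)
L = 5.49 m

L_max ≈ 5.49 m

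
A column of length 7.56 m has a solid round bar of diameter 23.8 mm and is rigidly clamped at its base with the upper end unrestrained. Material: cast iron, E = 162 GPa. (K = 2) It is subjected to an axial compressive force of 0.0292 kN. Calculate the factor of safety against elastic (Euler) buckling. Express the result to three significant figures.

I = πd⁴/64 = π×23.8⁴/64 = 1.575×10^4 mm⁴
I = 1.575×10^4 mm⁴ = 1.575×10^-8 m⁴
Effective length L_e = K·L = 2 × 7.56 = 15.12 m
P_cr = π²EI / L_e² = π² × 162×10⁹ × 1.575×10^-8 / 15.12² = 110.2 N
Factor of safety n = P_cr / P = 0.11015 / 0.0292 = 3.77

n ≈ 3.77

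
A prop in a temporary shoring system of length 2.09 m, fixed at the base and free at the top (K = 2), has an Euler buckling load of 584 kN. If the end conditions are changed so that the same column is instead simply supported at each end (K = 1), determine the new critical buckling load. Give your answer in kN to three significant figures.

P_cr ≈ 2340 kN

P_cr ∝ 1/K², so P_cr,new = P_cr,old × (K_old/K_new)² = 584 × (2/1)²
= 584 × 4.000 = 2340 kN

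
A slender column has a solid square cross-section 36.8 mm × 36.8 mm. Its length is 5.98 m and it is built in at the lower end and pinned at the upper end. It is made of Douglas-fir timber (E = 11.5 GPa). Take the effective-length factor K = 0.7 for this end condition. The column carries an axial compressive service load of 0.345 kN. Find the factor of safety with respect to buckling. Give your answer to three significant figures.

n ≈ 2.87

I = a⁴/12 = 36.8⁴/12 = 1.528×10^5 mm⁴
I = 1.528×10^5 mm⁴ = 1.528×10^-7 m⁴
Effective length L_e = K·L = 0.7 × 5.98 = 4.186 m
P_cr = π²EI / L_e² = π² × 11.5×10⁹ × 1.528×10^-7 / 4.186² = 989.9 N
Factor of safety n = P_cr / P = 0.98994 / 0.345 = 2.87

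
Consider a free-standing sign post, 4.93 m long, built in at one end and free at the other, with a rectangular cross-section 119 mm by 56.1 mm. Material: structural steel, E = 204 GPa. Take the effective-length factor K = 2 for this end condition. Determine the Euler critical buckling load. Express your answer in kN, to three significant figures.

Buckling occurs about the weak axis: I_min = h·b³/12 with b = 56.1 mm (the shorter side).
I_min = 119×56.1³/12 = 1.751×10^6 mm⁴
I = 1.751×10^6 mm⁴ = 1.751×10^-6 m⁴
Effective length L_e = K·L = 2 × 4.93 = 9.860 m
P_cr = π²EI / L_e² = π² × 204×10⁹ × 1.751×10^-6 / 9.860² = 3.626×10^4 N

P_cr ≈ 36.3 kN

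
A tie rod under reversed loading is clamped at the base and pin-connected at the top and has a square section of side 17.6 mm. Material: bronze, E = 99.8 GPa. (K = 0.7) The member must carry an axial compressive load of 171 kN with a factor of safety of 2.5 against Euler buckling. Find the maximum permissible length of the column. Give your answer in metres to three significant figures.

L_max ≈ 0.194 m

I = a⁴/12 = 17.6⁴/12 = 7.996×10^3 mm⁴
I = 7.996×10^-9 m⁴
Required critical load P_cr = n·P = 2.5 × 171 = 427.5 kN = 4.275×10^5 N
From P_cr = π²EI/(K·L)²:  L = (1/K)·√(π²EI/P_cr) = (1/0.7)·√(π²×9.98×10^10×7.996×10^-9/4.275×10^5)
L = 0.194 m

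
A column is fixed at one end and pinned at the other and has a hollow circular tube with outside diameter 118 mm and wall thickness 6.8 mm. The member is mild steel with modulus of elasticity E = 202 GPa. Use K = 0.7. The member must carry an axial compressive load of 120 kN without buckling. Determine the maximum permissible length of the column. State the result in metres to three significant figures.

L_max ≈ 11.2 m

Inner diameter d_i = 118 − 2×6.8 = 104.4 mm
I = π(d_o⁴ − d_i⁴)/64 = π(118⁴ − 104.4⁴)/64 = 3.686×10^6 mm⁴
I = 3.686×10^-6 m⁴
At the buckling limit P_cr = P = 1.200×10^5 N
From P_cr = π²EI/(K·L)²:  L = (1/K)·√(π²EI/P_cr) = (1/0.7)·√(π²×2.02×10^11×3.686×10^-6/1.200×10^5)
L = 11.2 m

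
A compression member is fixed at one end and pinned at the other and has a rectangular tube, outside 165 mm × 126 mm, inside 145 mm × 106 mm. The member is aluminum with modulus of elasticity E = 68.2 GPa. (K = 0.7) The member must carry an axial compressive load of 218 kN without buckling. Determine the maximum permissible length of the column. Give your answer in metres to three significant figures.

L_max ≈ 9.09 m

Weak-axis I_min = (h_o·b_o³ − h_i·b_i³)/12 with b_o = 126, b_i = 106.0 mm (shorter outer/inner sides).
I_min = (165×126³ − 145.0×106.0³)/12 = 1.311×10^7 mm⁴
I = 1.311×10^-5 m⁴
At the buckling limit P_cr = P = 2.180×10^5 N
From P_cr = π²EI/(K·L)²:  L = (1/K)·√(π²EI/P_cr) = (1/0.7)·√(π²×6.82×10^10×1.311×10^-5/2.180×10^5)
L = 9.09 m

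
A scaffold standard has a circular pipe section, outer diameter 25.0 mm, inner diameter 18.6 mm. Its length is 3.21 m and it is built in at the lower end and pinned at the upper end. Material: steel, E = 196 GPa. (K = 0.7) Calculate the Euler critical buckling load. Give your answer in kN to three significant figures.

P_cr ≈ 5.10 kN

d_o = 25.0 mm, d_i = 18.6 mm
I = π(d_o⁴ − d_i⁴)/64 = π(25.0⁴ − 18.60⁴)/64 = 1.330×10^4 mm⁴
I = 1.330×10^4 mm⁴ = 1.330×10^-8 m⁴
Effective length L_e = K·L = 0.7 × 3.21 = 2.247 m
P_cr = π²EI / L_e² = π² × 196×10⁹ × 1.330×10^-8 / 2.247² = 5.096×10^3 N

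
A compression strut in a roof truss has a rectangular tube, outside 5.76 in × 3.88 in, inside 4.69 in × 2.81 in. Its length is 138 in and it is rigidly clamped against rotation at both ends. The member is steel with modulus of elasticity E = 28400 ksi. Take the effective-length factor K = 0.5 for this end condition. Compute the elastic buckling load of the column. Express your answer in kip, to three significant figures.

Weak-axis I_min = (h_o·b_o³ − h_i·b_i³)/12 with b_o = 3.88, b_i = 2.810 in (shorter outer/inner sides).
I_min = (5.76×3.88³ − 4.690×2.810³)/12 = 19.37 in⁴
Effective length L_e = K·L = 0.5 × 138 = 69.00 in
P_cr = π²EI / L_e² = π² × 28400×10³ × 19.37 / 69.00² = 1.140×10^6 lb

P_cr ≈ 1140 kip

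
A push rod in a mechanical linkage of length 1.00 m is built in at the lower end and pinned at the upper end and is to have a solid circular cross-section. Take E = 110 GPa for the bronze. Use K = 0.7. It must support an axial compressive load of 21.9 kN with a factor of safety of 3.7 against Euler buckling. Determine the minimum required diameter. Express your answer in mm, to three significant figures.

d ≈ 29.4 mm

Required P_cr = n·P = 3.7 × 21.9 = 81.03 kN
L_e = K·L = 0.7 × 1.00 = 0.7000 m
Required I = P_cr·L_e²/(π²E) = 8.103×10^4 × 0.7000² / (π² × 1.10×10^11) = 3.657×10^-8 m⁴
I_req = 3.657×10^4 mm⁴
Solid circle: I = πd⁴/64  ⇒  d = (64I/π)^(1/4) = (64×3.657×10^4/π)^(1/4) = 29.4 mm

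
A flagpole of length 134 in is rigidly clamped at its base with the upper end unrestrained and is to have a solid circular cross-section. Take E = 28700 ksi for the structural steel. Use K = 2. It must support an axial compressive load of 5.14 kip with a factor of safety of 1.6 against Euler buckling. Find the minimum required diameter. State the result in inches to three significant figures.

Required P_cr = n·P = 1.6 × 5.14 = 8.224 kip
L_e = K·L = 2 × 134 = 268.0 in
Required I = P_cr·L_e²/(π²E) = 8.224×10^3 × 268.0² / (π² × 2.87×10^7) = 2.085 in⁴
Solid circle: I = πd⁴/64  ⇒  d = (64I/π)^(1/4) = (64×2.085/π)^(1/4) = 2.55 in

d ≈ 2.55 in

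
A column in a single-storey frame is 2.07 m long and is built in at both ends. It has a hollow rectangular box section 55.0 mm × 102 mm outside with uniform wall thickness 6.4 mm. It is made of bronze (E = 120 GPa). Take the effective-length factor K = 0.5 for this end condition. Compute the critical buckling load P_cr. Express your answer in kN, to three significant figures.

Inner dimensions: h_i = 102 − 2×6.4 = 89.20 mm, b_i = 55.0 − 2×6.4 = 42.20 mm
Weak-axis I_min = (h_o·b_o³ − h_i·b_i³)/12 with b_o = 55.0, b_i = 42.20 mm (shorter outer/inner sides).
I_min = (102×55.0³ − 89.20×42.20³)/12 = 8.556×10^5 mm⁴
I = 8.556×10^5 mm⁴ = 8.556×10^-7 m⁴
Effective length L_e = K·L = 0.5 × 2.07 = 1.035 m
P_cr = π²EI / L_e² = π² × 120×10⁹ × 8.556×10^-7 / 1.035² = 9.459×10^5 N

P_cr ≈ 946 kN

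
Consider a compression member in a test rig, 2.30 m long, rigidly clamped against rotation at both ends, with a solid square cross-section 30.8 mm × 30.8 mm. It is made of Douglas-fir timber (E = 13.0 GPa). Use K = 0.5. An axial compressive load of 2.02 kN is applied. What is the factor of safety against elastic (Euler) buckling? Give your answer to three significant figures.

n ≈ 3.60

I = a⁴/12 = 30.8⁴/12 = 7.499×10^4 mm⁴
I = 7.499×10^4 mm⁴ = 7.499×10^-8 m⁴
Effective length L_e = K·L = 0.5 × 2.30 = 1.150 m
P_cr = π²EI / L_e² = π² × 13.0×10⁹ × 7.499×10^-8 / 1.150² = 7.276×10^3 N
Factor of safety n = P_cr / P = 7.2756 / 2.02 = 3.60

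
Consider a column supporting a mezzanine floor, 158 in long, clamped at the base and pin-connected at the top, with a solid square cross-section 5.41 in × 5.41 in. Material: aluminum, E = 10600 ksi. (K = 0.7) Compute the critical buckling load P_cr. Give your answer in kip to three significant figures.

I = a⁴/12 = 5.41⁴/12 = 71.39 in⁴
Effective length L_e = K·L = 0.7 × 158 = 110.6 in
P_cr = π²EI / L_e² = π² × 10600×10³ × 71.39 / 110.6² = 6.105×10^5 lb

P_cr ≈ 611 kip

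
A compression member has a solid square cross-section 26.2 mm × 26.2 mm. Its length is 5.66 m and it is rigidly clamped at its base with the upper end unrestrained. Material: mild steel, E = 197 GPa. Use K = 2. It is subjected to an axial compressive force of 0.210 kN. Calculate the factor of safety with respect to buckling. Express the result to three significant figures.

n ≈ 2.84

I = a⁴/12 = 26.2⁴/12 = 3.927×10^4 mm⁴
I = 3.927×10^4 mm⁴ = 3.927×10^-8 m⁴
Effective length L_e = K·L = 2 × 5.66 = 11.32 m
P_cr = π²EI / L_e² = π² × 197×10⁹ × 3.927×10^-8 / 11.32² = 595.8 N
Factor of safety n = P_cr / P = 0.59580 / 0.210 = 2.84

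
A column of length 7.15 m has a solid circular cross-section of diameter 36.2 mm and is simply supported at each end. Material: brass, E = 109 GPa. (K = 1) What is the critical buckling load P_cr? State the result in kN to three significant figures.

P_cr ≈ 1.77 kN

I = πd⁴/64 = π×36.2⁴/64 = 8.430×10^4 mm⁴
I = 8.430×10^4 mm⁴ = 8.430×10^-8 m⁴
Effective length L_e = K·L = 1 × 7.15 = 7.150 m
P_cr = π²EI / L_e² = π² × 109×10⁹ × 8.430×10^-8 / 7.150² = 1.774×10^3 N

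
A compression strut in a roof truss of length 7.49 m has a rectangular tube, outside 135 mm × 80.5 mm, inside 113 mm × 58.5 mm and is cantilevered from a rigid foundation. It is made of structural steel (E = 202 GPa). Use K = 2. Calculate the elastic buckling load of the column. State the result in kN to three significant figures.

P_cr ≈ 35.4 kN

Weak-axis I_min = (h_o·b_o³ − h_i·b_i³)/12 with b_o = 80.5, b_i = 58.50 mm (shorter outer/inner sides).
I_min = (135×80.5³ − 113.0×58.50³)/12 = 3.983×10^6 mm⁴
I = 3.983×10^6 mm⁴ = 3.983×10^-6 m⁴
Effective length L_e = K·L = 2 × 7.49 = 14.98 m
P_cr = π²EI / L_e² = π² × 202×10⁹ × 3.983×10^-6 / 14.98² = 3.539×10^4 N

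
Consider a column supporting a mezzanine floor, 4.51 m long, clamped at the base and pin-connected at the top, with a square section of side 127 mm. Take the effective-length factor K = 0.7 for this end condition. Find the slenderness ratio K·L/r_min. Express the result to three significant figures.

λ ≈ 86.1

I = a⁴/12 = 127⁴/12 = 2.168×10^7 mm⁴
A = 1.613×10^4 mm²;  r_min = √(I/A) = √(2.168×10^7/1.613×10^4) = 36.66 mm
L_e = K·L = 0.7 × 4.51 m = 3.157 m = 3157.0 mm
λ = L_e / r_min = 3157.0 / 36.66 = 86.1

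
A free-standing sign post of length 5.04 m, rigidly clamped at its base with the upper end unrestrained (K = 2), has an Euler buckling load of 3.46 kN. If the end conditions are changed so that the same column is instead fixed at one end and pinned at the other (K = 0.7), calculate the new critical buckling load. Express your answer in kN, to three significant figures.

P_cr ∝ 1/K², so P_cr,new = P_cr,old × (K_old/K_new)² = 3.46 × (2/0.7)²
= 3.46 × 8.163 = 28.2 kN

P_cr ≈ 28.2 kN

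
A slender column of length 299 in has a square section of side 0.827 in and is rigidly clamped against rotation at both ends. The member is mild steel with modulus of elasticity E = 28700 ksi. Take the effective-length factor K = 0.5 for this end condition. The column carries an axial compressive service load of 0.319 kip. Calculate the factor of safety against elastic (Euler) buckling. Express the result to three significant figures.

I = a⁴/12 = 0.827⁴/12 = 3.898×10^-2 in⁴
Effective length L_e = K·L = 0.5 × 299 = 149.5 in
P_cr = π²EI / L_e² = π² × 28700×10³ × 3.898×10^-2 / 149.5² = 494.0 lb
Factor of safety n = P_cr / P = 0.49401 / 0.319 = 1.55

n ≈ 1.55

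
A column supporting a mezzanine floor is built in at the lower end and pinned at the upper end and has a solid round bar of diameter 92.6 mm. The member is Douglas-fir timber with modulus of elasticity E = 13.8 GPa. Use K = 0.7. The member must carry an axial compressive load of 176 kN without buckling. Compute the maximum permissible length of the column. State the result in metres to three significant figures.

I = πd⁴/64 = π×92.6⁴/64 = 3.609×10^6 mm⁴
I = 3.609×10^-6 m⁴
At the buckling limit P_cr = P = 1.760×10^5 N
From P_cr = π²EI/(K·L)²:  L = (1/K)·√(π²EI/P_cr) = (1/0.7)·√(π²×1.38×10^10×3.609×10^-6/1.760×10^5)
L = 2.39 m

L_max ≈ 2.39 m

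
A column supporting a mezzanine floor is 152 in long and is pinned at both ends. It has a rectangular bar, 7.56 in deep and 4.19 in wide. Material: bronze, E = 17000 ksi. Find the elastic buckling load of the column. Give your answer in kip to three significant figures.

Buckling occurs about the weak axis: I_min = h·b³/12 with b = 4.19 in (the shorter side).
I_min = 7.56×4.19³/12 = 46.34 in⁴
Effective length L_e = K·L = 1 × 152 = 152.0 in
P_cr = π²EI / L_e² = π² × 17000×10³ × 46.34 / 152.0² = 3.365×10^5 lb

P_cr ≈ 337 kip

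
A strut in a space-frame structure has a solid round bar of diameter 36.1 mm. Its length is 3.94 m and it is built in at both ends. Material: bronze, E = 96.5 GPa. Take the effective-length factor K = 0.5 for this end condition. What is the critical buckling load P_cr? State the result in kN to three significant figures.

I = πd⁴/64 = π×36.1⁴/64 = 8.337×10^4 mm⁴
I = 8.337×10^4 mm⁴ = 8.337×10^-8 m⁴
Effective length L_e = K·L = 0.5 × 3.94 = 1.970 m
P_cr = π²EI / L_e² = π² × 96.5×10⁹ × 8.337×10^-8 / 1.970² = 2.046×10^4 N

P_cr ≈ 20.5 kN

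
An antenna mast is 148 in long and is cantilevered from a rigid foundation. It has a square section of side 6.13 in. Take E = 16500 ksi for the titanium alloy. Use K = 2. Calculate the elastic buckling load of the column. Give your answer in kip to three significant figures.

I = a⁴/12 = 6.13⁴/12 = 117.7 in⁴
Effective length L_e = K·L = 2 × 148 = 296.0 in
P_cr = π²EI / L_e² = π² × 16500×10³ × 117.7 / 296.0² = 2.187×10^5 lb

P_cr ≈ 219 kip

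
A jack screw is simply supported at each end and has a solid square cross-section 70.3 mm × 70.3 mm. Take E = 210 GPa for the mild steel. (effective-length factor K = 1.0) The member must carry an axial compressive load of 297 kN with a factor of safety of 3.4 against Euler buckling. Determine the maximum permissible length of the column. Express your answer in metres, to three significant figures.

I = a⁴/12 = 70.3⁴/12 = 2.035×10^6 mm⁴
I = 2.035×10^-6 m⁴
Required critical load P_cr = n·P = 3.4 × 297 = 1010 kN = 1.010×10^6 N
From P_cr = π²EI/(K·L)²:  L = (1/K)·√(π²EI/P_cr) = (1/1)·√(π²×2.10×10^11×2.035×10^-6/1.010×10^6)
L = 2.04 m

L_max ≈ 2.04 m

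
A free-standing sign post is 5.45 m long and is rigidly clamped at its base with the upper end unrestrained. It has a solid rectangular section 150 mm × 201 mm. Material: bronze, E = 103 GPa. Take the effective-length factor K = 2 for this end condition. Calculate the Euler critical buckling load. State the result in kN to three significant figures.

P_cr ≈ 484 kN

Buckling occurs about the weak axis: I_min = h·b³/12 with b = 150 mm (the shorter side).
I_min = 201×150³/12 = 5.653×10^7 mm⁴
I = 5.653×10^7 mm⁴ = 5.653×10^-5 m⁴
Effective length L_e = K·L = 2 × 5.45 = 10.90 m
P_cr = π²EI / L_e² = π² × 103×10⁹ × 5.653×10^-5 / 10.90² = 4.837×10^5 N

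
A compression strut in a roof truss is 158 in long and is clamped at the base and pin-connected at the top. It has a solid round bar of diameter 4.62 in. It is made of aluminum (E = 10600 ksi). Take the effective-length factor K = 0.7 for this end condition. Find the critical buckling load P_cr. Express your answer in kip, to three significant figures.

I = πd⁴/64 = π×4.62⁴/64 = 22.36 in⁴
Effective length L_e = K·L = 0.7 × 158 = 110.6 in
P_cr = π²EI / L_e² = π² × 10600×10³ × 22.36 / 110.6² = 1.913×10^5 lb

P_cr ≈ 191 kip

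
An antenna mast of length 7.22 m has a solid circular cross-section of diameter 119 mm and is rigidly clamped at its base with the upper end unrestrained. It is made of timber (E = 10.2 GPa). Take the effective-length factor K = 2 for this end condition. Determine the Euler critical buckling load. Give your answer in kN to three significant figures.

P_cr ≈ 4.75 kN

I = πd⁴/64 = π×119⁴/64 = 9.844×10^6 mm⁴
I = 9.844×10^6 mm⁴ = 9.844×10^-6 m⁴
Effective length L_e = K·L = 2 × 7.22 = 14.44 m
P_cr = π²EI / L_e² = π² × 10.2×10⁹ × 9.844×10^-6 / 14.44² = 4.753×10^3 N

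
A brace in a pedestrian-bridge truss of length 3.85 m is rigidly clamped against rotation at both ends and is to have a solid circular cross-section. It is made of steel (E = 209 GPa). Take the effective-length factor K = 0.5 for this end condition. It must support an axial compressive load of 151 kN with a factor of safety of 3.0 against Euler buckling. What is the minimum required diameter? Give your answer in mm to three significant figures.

Required P_cr = n·P = 3.0 × 151 = 453.0 kN
L_e = K·L = 0.5 × 3.85 = 1.925 m
Required I = P_cr·L_e²/(π²E) = 4.530×10^5 × 1.925² / (π² × 2.09×10^11) = 8.138×10^-7 m⁴
I_req = 8.138×10^5 mm⁴
Solid circle: I = πd⁴/64  ⇒  d = (64I/π)^(1/4) = (64×8.138×10^5/π)^(1/4) = 63.8 mm

d ≈ 63.8 mm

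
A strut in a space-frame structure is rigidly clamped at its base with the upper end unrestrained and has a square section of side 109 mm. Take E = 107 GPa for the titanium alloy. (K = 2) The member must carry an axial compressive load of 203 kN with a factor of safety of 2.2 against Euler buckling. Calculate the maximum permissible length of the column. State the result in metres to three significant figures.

L_max ≈ 2.64 m

I = a⁴/12 = 109⁴/12 = 1.176×10^7 mm⁴
I = 1.176×10^-5 m⁴
Required critical load P_cr = n·P = 2.2 × 203 = 446.6 kN = 4.466×10^5 N
From P_cr = π²EI/(K·L)²:  L = (1/K)·√(π²EI/P_cr) = (1/2)·√(π²×1.07×10^11×1.176×10^-5/4.466×10^5)
L = 2.64 m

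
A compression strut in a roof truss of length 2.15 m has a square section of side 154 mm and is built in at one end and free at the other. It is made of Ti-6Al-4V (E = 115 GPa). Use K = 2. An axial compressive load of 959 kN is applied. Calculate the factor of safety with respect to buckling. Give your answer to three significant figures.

I = a⁴/12 = 154⁴/12 = 4.687×10^7 mm⁴
I = 4.687×10^7 mm⁴ = 4.687×10^-5 m⁴
Effective length L_e = K·L = 2 × 2.15 = 4.300 m
P_cr = π²EI / L_e² = π² × 115×10⁹ × 4.687×10^-5 / 4.300² = 2.877×10^6 N
Factor of safety n = P_cr / P = 2877.1 / 959 = 3.00

n ≈ 3.00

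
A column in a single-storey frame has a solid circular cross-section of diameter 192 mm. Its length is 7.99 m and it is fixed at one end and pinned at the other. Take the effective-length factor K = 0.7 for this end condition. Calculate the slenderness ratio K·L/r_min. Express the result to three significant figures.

λ ≈ 117

For a solid circle r = d/4 = 192/4 = 48.00 mm
L_e = K·L = 0.7 × 7.99 m = 5.593 m = 5593.0 mm
λ = L_e / r_min = 5593.0 / 48.00 = 117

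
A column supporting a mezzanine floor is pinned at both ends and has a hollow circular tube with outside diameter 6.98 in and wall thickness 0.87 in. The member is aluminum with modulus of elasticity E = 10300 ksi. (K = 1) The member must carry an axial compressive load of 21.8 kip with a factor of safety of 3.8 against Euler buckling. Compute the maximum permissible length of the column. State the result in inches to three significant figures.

L_max ≈ 312 in

Inner diameter d_i = 6.98 − 2×0.87 = 5.240 in
I = π(d_o⁴ − d_i⁴)/64 = π(6.98⁴ − 5.240⁴)/64 = 79.51 in⁴
Required critical load P_cr = n·P = 3.8 × 21.8 = 82.84 kip = 8.284×10^4 lb
From P_cr = π²EI/(K·L)²:  L = (1/K)·√(π²EI/P_cr) = (1/1)·√(π²×1.03×10^7×79.51/8.284×10^4)
L = 312 in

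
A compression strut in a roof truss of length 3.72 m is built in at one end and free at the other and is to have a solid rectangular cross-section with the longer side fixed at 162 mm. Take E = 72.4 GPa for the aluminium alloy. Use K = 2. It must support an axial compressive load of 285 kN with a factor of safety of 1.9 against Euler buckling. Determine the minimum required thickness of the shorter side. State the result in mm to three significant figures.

b ≈ 146 mm

Required P_cr = n·P = 1.9 × 285 = 541.5 kN
L_e = K·L = 2 × 3.72 = 7.440 m
Required I = P_cr·L_e²/(π²E) = 5.415×10^5 × 7.440² / (π² × 7.24×10^10) = 4.195×10^-5 m⁴
I_req = 4.195×10^7 mm⁴
Rectangle, weak axis: I_min = h·b³/12 with h = 162 mm fixed  ⇒  b = (12I/h)^(1/3) = 146 mm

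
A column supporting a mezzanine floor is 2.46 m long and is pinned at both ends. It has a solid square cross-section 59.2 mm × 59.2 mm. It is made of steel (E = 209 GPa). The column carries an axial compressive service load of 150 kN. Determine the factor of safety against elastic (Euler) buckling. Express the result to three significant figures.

I = a⁴/12 = 59.2⁴/12 = 1.024×10^6 mm⁴
I = 1.024×10^6 mm⁴ = 1.024×10^-6 m⁴
Effective length L_e = K·L = 1 × 2.46 = 2.460 m
P_cr = π²EI / L_e² = π² × 209×10⁹ × 1.024×10^-6 / 2.460² = 3.489×10^5 N
Factor of safety n = P_cr / P = 348.88 / 150 = 2.33

n ≈ 2.33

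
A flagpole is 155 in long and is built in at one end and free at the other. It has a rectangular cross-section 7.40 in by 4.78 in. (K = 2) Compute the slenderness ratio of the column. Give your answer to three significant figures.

λ ≈ 225

Buckling occurs about the weak axis: I_min = h·b³/12 with b = 4.78 in (the shorter side).
I_min = 7.40×4.78³/12 = 67.35 in⁴
A = 35.37 in²;  r_min = √(I/A) = √(67.35/35.37) = 1.380 in
L_e = K·L = 2 × 155 = 310.0 in
λ = L_e / r_min = 310.00 / 1.380 = 225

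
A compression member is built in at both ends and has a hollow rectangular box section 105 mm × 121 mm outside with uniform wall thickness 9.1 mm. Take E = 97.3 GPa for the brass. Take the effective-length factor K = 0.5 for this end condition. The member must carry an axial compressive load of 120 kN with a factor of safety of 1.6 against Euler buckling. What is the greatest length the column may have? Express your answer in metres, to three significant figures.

L_max ≈ 11.0 m

Inner dimensions: h_i = 121 − 2×9.1 = 102.8 mm, b_i = 105 − 2×9.1 = 86.80 mm
Weak-axis I_min = (h_o·b_o³ − h_i·b_i³)/12 with b_o = 105, b_i = 86.80 mm (shorter outer/inner sides).
I_min = (121×105³ − 102.8×86.80³)/12 = 6.070×10^6 mm⁴
I = 6.070×10^-6 m⁴
Required critical load P_cr = n·P = 1.6 × 120 = 192.0 kN = 1.920×10^5 N
From P_cr = π²EI/(K·L)²:  L = (1/K)·√(π²EI/P_cr) = (1/0.5)·√(π²×9.73×10^10×6.070×10^-6/1.920×10^5)
L = 11.0 m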